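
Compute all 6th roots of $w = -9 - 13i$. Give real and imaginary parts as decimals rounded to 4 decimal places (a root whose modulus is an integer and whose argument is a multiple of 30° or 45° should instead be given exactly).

|w| = sqrt(250) ≈ 15.811388, arg(w) ≈ 235.304846°
Root modulus = sqrt(250)^(1/6) ≈ 1.584267
Root arguments: θ_k = (arg(w) + 360°k)/6 for k = 0, 1, ..., 5
Compute each root as (root modulus)(cos θ_k + i sin θ_k) using full-precision intermediates, then round to 4 decimal places.
Roots: 1.2274 + 1.0017i, -0.2538 + 1.5638i, -1.4812 + 0.5621i, -1.2274 - 1.0017i, 0.2538 - 1.5638i, 1.4812 - 0.5621i


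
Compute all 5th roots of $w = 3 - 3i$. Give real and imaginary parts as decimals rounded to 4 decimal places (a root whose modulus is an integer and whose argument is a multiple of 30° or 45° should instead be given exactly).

|w| = sqrt(18) ≈ 4.242641, arg(w) = 315°
Root modulus = sqrt(18)^(1/5) ≈ 1.335141
Root arguments: θ_k = (315° + 360°k)/5 for k = 0, 1, ..., 4
Compute each root as (root modulus)(cos θ_k + i sin θ_k) using full-precision intermediates, then round to 4 decimal places.
Roots: 0.6061 + 1.1896i, -0.9441 + 0.9441i, -1.1896 - 0.6061i, 0.2089 - 1.3187i, 1.3187 - 0.2089i


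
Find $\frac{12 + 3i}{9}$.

Divisor is real, so divide each part by 9:
= 4/3 + (1/3)i


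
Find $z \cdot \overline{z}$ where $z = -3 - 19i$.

z * conjugate(z) = |z|^2 = a^2 + b^2
= (-3)^2 + (-19)^2 = 370


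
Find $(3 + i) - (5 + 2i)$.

(3 - 5) + (1 - 2)i = -2 - i


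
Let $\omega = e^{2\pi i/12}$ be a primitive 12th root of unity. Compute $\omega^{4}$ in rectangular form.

ω^4 = e^(2πi·4/12) = e^(i·2π/3)
= cos(2π/3) + i sin(2π/3)
= -1/2 + (sqrt(3)/2)i


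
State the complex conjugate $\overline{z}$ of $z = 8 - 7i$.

If z = a + bi, then conjugate(z) = a - bi
conjugate(8 - 7i) = 8 + 7i


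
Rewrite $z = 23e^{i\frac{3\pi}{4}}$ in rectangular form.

a = r cos θ = 23 * -sqrt(2)/2 = -23*sqrt(2)/2
b = r sin θ = 23 * sqrt(2)/2 = 23*sqrt(2)/2
z = -23*sqrt(2)/2 + (23*sqrt(2)/2)i


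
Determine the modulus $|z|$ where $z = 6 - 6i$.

|z| = sqrt(a^2 + b^2) = sqrt(6^2 + (-6)^2) = sqrt(72) = sqrt(72)


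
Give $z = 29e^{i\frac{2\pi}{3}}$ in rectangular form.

a = r cos θ = 29 * -1/2 = -29/2
b = r sin θ = 29 * sqrt(3)/2 = 29*sqrt(3)/2
z = -29/2 + (29*sqrt(3)/2)i


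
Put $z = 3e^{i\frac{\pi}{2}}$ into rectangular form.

a = r cos θ = 3 * 0 = 0
b = r sin θ = 3 * 1 = 3
z = 3i


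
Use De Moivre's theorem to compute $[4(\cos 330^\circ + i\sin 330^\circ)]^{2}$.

By De Moivre: z^n = r^n(cos(nθ) + i sin(nθ))
= 4^2(cos(2*330°) + i sin(2*330°))
= 16(cos 300° + i sin 300°)
= 8 - 8*sqrt(3)i


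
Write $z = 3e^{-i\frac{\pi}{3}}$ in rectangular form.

a = r cos θ = 3 * 1/2 = 3/2
b = r sin θ = 3 * -sqrt(3)/2 = -3*sqrt(3)/2
z = 3/2 - (3*sqrt(3)/2)i


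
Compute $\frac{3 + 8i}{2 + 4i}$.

Multiply numerator and denominator by conjugate (2 - 4i):
= (3 + 8i)(2 - 4i) / (2^2 + 4^2)
= (38 + 4i) / 20
Divide through by 2: (19 + 2i) / 10
= 19/10 + (1/5)i


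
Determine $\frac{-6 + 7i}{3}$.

Divisor is real, so divide each part by 3:
= -2 + (7/3)i


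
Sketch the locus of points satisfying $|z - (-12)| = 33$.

|z - z0| = r describes a circle centered at z0 with radius r
Here z0 = -12 and r = 33
Locus: Circle centered at (-12, 0) with radius 33


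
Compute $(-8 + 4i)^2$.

(a + bi)^2 = a^2 - b^2 + 2abi
= (-8)^2 - 4^2 + 2*(-8)*4i
= 48 - 64i


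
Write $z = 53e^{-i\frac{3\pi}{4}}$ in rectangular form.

a = r cos θ = 53 * -sqrt(2)/2 = -53*sqrt(2)/2
b = r sin θ = 53 * -sqrt(2)/2 = -53*sqrt(2)/2
z = -53*sqrt(2)/2 - (53*sqrt(2)/2)i


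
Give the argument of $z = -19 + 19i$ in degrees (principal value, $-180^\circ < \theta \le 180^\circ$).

θ = arctan(b/a) = arctan(19/-19) (quadrant-adjusted) = 135°


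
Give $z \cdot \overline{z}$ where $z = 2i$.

z * conjugate(z) = |z|^2 = a^2 + b^2
= 0^2 + 2^2 = 4


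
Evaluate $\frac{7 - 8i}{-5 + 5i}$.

Multiply numerator and denominator by conjugate (-5 - 5i):
= (7 - 8i)(-5 - 5i) / ((-5)^2 + 5^2)
= (-75 + 5i) / 50
Divide through by 5: (-15 + i) / 10
= -3/2 + (1/10)i


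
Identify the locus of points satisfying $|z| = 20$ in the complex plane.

|z| = 20 means sqrt(x^2 + y^2) = 20
This is a circle of radius 20 centered at the origin


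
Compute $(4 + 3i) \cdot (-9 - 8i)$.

(a1*a2 - b1*b2) + (a1*b2 + b1*a2)i
= (-36 - (-24)) + (-32 + (-27))i
= -12 - 59i


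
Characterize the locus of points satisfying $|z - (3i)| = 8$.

|z - z0| = r describes a circle centered at z0 with radius r
Here z0 = 3i and r = 8
Locus: Circle centered at (0, 3) with radius 8


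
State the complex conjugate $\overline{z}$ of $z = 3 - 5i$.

If z = a + bi, then conjugate(z) = a - bi
conjugate(3 - 5i) = 3 + 5i


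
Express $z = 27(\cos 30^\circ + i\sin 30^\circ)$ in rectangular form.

a = r cos θ = 27 * sqrt(3)/2 = 27*sqrt(3)/2
b = r sin θ = 27 * 1/2 = 27/2
z = 27*sqrt(3)/2 + (27/2)i


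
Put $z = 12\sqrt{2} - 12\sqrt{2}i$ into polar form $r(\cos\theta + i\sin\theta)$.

r = |z| = sqrt(a^2 + b^2) = sqrt((12*sqrt(2))^2 + (-12*sqrt(2))^2) = sqrt(288 + 288) = sqrt(576) = 24
θ = arctan(b/a) = arctan(-16.9706/16.9706) (quadrant-adjusted) = 315°
z = 24(cos 315° + i sin 315°)


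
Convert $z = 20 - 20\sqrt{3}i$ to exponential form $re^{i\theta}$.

r = |z| = sqrt((20)^2 + (-20*sqrt(3))^2) = sqrt(400 + 1200) = sqrt(1600) = 40
θ = arctan(b/a) = arctan(-34.641/20) (quadrant-adjusted) = -60° = -π/3
z = 40e^(-i*π/3)


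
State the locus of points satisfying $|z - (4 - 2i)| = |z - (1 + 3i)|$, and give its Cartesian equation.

|z - z1| = |z - z2| means z is equidistant from z1 and z2,
i.e. the perpendicular bisector of the segment from (4, -2) to (1, 3) (midpoint (5/2, 1/2)).
With z = x + yi, square both sides:
(x - 4)^2 + (y - (-2))^2 = (x - 1)^2 + (y - 3)^2
The x^2 and y^2 terms cancel: -6x + 10y = 10 - 20 = -10
Simplify: 3x - 5y = 5
Locus: Perpendicular bisector of the segment from (4, -2) to (1, 3): the line 3x - 5y = 5


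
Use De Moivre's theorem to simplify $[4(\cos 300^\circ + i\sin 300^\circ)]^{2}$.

By De Moivre: z^n = r^n(cos(nθ) + i sin(nθ))
= 4^2(cos(2*300°) + i sin(2*300°))
= 16(cos 240° + i sin 240°)
= -8 - 8*sqrt(3)i


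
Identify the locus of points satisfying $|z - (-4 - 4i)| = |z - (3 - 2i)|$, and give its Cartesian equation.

|z - z1| = |z - z2| means z is equidistant from z1 and z2,
i.e. the perpendicular bisector of the segment from (-4, -4) to (3, -2) (midpoint (-1/2, -3)).
With z = x + yi, square both sides:
(x - (-4))^2 + (y - (-4))^2 = (x - 3)^2 + (y - (-2))^2
The x^2 and y^2 terms cancel: 14x + 4y = 13 - 32 = -19
Simplify: 14x + 4y = -19
Locus: Perpendicular bisector of the segment from (-4, -4) to (3, -2): the line 14x + 4y = -19


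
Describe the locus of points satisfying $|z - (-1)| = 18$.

|z - z0| = r describes a circle centered at z0 with radius r
Here z0 = -1 and r = 18
Locus: Circle centered at (-1, 0) with radius 18


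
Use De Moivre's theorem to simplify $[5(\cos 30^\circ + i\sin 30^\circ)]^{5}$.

By De Moivre: z^n = r^n(cos(nθ) + i sin(nθ))
= 5^5(cos(5*30°) + i sin(5*30°))
= 3125(cos 150° + i sin 150°)
= -3125*sqrt(3)/2 + (3125/2)i


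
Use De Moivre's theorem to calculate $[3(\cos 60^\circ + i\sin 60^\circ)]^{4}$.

By De Moivre: z^n = r^n(cos(nθ) + i sin(nθ))
= 3^4(cos(4*60°) + i sin(4*60°))
= 81(cos 240° + i sin 240°)
= -81/2 - (81*sqrt(3)/2)i


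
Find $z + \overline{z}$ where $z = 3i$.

z + conjugate(z) = (a + bi) + (a - bi) = 2a
= 2 * 0 = 0


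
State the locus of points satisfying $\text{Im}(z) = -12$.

Im(z) = y where z = x + yi; the equation y = -12 is satisfied by all points with that y-coordinate
Locus: Horizontal line y = -12


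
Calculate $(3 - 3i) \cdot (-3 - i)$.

(a1*a2 - b1*b2) + (a1*b2 + b1*a2)i
= (-9 - 3) + (-3 + 9)i
= -12 + 6i


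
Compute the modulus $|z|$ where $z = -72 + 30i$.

|z| = sqrt(a^2 + b^2) = sqrt((-72)^2 + 30^2) = sqrt(6084) = 78


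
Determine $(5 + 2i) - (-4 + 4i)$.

(5 - (-4)) + (2 - 4)i = 9 - 2i


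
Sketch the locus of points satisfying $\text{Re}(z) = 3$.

Re(z) = x where z = x + yi; the equation x = 3 is satisfied by all points with that x-coordinate
Locus: Vertical line x = 3


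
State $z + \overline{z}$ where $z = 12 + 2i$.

z + conjugate(z) = (a + bi) + (a - bi) = 2a
= 2 * 12 = 24


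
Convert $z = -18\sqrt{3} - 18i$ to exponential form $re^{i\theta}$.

r = |z| = sqrt((-18*sqrt(3))^2 + (-18)^2) = sqrt(972 + 324) = sqrt(1296) = 36
θ = arctan(b/a) = arctan(-18/-31.1769) (quadrant-adjusted) = 210° = 7π/6
z = 36e^(i*7π/6)


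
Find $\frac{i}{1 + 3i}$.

Multiply numerator and denominator by conjugate (1 - 3i):
= (i)(1 - 3i) / (1^2 + 3^2)
= (3 + i) / 10
= 3/10 + (1/10)i


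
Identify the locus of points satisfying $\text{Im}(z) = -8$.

Im(z) = y where z = x + yi; the equation y = -8 is satisfied by all points with that y-coordinate
Locus: Horizontal line y = -8


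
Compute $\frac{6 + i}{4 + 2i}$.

Multiply numerator and denominator by conjugate (4 - 2i):
= (6 + i)(4 - 2i) / (4^2 + 2^2)
= (26 - 8i) / 20
Divide through by 2: (13 - 4i) / 10
= 13/10 - (2/5)i


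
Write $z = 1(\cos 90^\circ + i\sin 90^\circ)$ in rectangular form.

a = r cos θ = 1 * 0 = 0
b = r sin θ = 1 * 1 = 1
z = i


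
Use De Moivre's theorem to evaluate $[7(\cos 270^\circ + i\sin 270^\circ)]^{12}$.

By De Moivre: z^n = r^n(cos(nθ) + i sin(nθ))
= 7^12(cos(12*270°) + i sin(12*270°))
= 13841287201(cos 0° + i sin 0°)
= 13841287201


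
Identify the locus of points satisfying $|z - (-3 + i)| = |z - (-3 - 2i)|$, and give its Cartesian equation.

|z - z1| = |z - z2| means z is equidistant from z1 and z2,
i.e. the perpendicular bisector of the segment from (-3, 1) to (-3, -2) (midpoint (-3, -1/2)).
With z = x + yi, square both sides:
(x - (-3))^2 + (y - 1)^2 = (x - (-3))^2 + (y - (-2))^2
The x^2 and y^2 terms cancel: 0x + (-6)y = 13 - 10 = 3
Simplify: y = -1/2
Locus: Perpendicular bisector of the segment from (-3, 1) to (-3, -2): the line y = -1/2


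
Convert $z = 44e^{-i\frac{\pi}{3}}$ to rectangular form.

a = r cos θ = 44 * 1/2 = 22
b = r sin θ = 44 * -sqrt(3)/2 = -22*sqrt(3)
z = 22 - 22*sqrt(3)i


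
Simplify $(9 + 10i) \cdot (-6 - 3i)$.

(a1*a2 - b1*b2) + (a1*b2 + b1*a2)i
= (-54 - (-30)) + (-27 + (-60))i
= -24 - 87i


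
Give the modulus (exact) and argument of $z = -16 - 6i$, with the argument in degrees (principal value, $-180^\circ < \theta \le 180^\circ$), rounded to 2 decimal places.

|z| = sqrt((-16)^2 + (-6)^2) = sqrt(292)
arg(z) = arctan(b/a) = arctan(-6/-16) (quadrant-adjusted) = -159.44°


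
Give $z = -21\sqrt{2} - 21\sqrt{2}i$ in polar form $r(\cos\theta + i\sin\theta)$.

r = |z| = sqrt(a^2 + b^2) = sqrt((-21*sqrt(2))^2 + (-21*sqrt(2))^2) = sqrt(882 + 882) = sqrt(1764) = 42
θ = arctan(b/a) = arctan(-29.6985/-29.6985) (quadrant-adjusted) = 225°
z = 42(cos 225° + i sin 225°)


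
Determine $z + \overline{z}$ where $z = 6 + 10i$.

z + conjugate(z) = (a + bi) + (a - bi) = 2a
= 2 * 6 = 12


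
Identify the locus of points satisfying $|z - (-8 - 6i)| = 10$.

|z - z0| = r describes a circle centered at z0 with radius r
Here z0 = -8 - 6i and r = 10
Locus: Circle centered at (-8, -6) with radius 10


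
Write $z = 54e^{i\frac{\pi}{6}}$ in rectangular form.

a = r cos θ = 54 * sqrt(3)/2 = 27*sqrt(3)
b = r sin θ = 54 * 1/2 = 27
z = 27*sqrt(3) + 27i


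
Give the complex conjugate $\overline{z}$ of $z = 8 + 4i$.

If z = a + bi, then conjugate(z) = a - bi
conjugate(8 + 4i) = 8 - 4i


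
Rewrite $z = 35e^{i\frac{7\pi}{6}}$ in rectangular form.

a = r cos θ = 35 * -sqrt(3)/2 = -35*sqrt(3)/2
b = r sin θ = 35 * -1/2 = -35/2
z = -35*sqrt(3)/2 - (35/2)i


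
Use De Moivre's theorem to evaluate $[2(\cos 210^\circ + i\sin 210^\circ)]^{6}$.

By De Moivre: z^n = r^n(cos(nθ) + i sin(nθ))
= 2^6(cos(6*210°) + i sin(6*210°))
= 64(cos 180° + i sin 180°)
= -64


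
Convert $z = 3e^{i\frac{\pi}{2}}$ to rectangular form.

a = r cos θ = 3 * 0 = 0
b = r sin θ = 3 * 1 = 3
z = 3i


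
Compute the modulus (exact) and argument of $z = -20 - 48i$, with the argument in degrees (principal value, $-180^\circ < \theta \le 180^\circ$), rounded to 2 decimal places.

|z| = sqrt((-20)^2 + (-48)^2) = 52
arg(z) = arctan(b/a) = arctan(-48/-20) (quadrant-adjusted) = -112.62°


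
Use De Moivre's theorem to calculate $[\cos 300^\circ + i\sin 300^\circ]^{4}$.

By De Moivre: z^n = r^n(cos(nθ) + i sin(nθ))
= 1^4(cos(4*300°) + i sin(4*300°))
= 1(cos 120° + i sin 120°)
= -1/2 + (sqrt(3)/2)i


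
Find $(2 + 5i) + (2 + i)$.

(2 + 2) + (5 + 1)i = 4 + 6i


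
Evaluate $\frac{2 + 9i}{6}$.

Divisor is real, so divide each part by 6:
= 1/3 + (3/2)i


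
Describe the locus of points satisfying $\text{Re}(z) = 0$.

Re(z) = x where z = x + yi; the equation x = 0 is satisfied by all points with that x-coordinate
Locus: Vertical line x = 0


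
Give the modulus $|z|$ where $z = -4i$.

|z| = sqrt(a^2 + b^2) = sqrt(0^2 + (-4)^2) = sqrt(16) = 4


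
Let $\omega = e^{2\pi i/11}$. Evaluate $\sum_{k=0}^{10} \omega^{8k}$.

Let ζ = ω^8 = e^(2πi·8/11). Since 11 ∤ 8, ζ ≠ 1.
Sum = Σ_{k=0}^{10} ζ^k = (ζ^11 - 1)/(ζ - 1) = (ω^{8·11} - 1)/(ζ - 1) = (1 - 1)/(ζ - 1) = 0


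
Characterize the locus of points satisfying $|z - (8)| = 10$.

|z - z0| = r describes a circle centered at z0 with radius r
Here z0 = 8 and r = 10
Locus: Circle centered at (8, 0) with radius 10


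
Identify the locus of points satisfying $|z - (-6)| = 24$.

|z - z0| = r describes a circle centered at z0 with radius r
Here z0 = -6 and r = 24
Locus: Circle centered at (-6, 0) with radius 24


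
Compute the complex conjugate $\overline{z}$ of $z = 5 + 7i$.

If z = a + bi, then conjugate(z) = a - bi
conjugate(5 + 7i) = 5 - 7i


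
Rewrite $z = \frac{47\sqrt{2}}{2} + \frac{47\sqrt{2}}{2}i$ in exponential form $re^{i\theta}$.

r = |z| = sqrt((47*sqrt(2)/2)^2 + (47*sqrt(2)/2)^2) = sqrt(2209/2 + 2209/2) = sqrt(2209) = 47
θ = arctan(b/a) = arctan(33.234/33.234) (quadrant-adjusted) = 45° = π/4
z = 47e^(i*π/4)


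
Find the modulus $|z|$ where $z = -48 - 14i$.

|z| = sqrt(a^2 + b^2) = sqrt((-48)^2 + (-14)^2) = sqrt(2500) = 50


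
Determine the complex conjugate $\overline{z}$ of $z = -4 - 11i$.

If z = a + bi, then conjugate(z) = a - bi
conjugate(-4 - 11i) = -4 + 11i


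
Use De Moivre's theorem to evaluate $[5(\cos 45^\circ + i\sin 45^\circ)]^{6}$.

By De Moivre: z^n = r^n(cos(nθ) + i sin(nθ))
= 5^6(cos(6*45°) + i sin(6*45°))
= 15625(cos 270° + i sin 270°)
= -15625i


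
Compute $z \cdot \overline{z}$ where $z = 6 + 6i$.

z * conjugate(z) = |z|^2 = a^2 + b^2
= 6^2 + 6^2 = 72


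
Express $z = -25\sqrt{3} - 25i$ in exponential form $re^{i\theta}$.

r = |z| = sqrt((-25*sqrt(3))^2 + (-25)^2) = sqrt(1875 + 625) = sqrt(2500) = 50
θ = arctan(b/a) = arctan(-25/-43.3013) (quadrant-adjusted) = 210° = 7π/6
z = 50e^(i*7π/6)


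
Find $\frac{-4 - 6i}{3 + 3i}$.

Multiply numerator and denominator by conjugate (3 - 3i):
= (-4 - 6i)(3 - 3i) / (3^2 + 3^2)
= (-30 - 6i) / 18
Divide through by 6: (-5 - i) / 3
= -5/3 - (1/3)i


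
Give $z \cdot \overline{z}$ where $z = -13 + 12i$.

z * conjugate(z) = |z|^2 = a^2 + b^2
= (-13)^2 + 12^2 = 313


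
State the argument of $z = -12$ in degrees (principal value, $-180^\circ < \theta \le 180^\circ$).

b = 0 and a < 0, so z lies on the negative real axis: θ = 180°


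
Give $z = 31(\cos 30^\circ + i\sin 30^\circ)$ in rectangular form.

a = r cos θ = 31 * sqrt(3)/2 = 31*sqrt(3)/2
b = r sin θ = 31 * 1/2 = 31/2
z = 31*sqrt(3)/2 + (31/2)i


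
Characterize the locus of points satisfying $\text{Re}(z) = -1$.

Re(z) = x where z = x + yi; the equation x = -1 is satisfied by all points with that x-coordinate
Locus: Vertical line x = -1


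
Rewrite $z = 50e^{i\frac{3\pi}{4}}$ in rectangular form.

a = r cos θ = 50 * -sqrt(2)/2 = -25*sqrt(2)
b = r sin θ = 50 * sqrt(2)/2 = 25*sqrt(2)
z = -25*sqrt(2) + 25*sqrt(2)i


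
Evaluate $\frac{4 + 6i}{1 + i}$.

Multiply numerator and denominator by conjugate (1 - i):
= (4 + 6i)(1 - i) / (1^2 + 1^2)
= (10 + 2i) / 2
= 5 + i


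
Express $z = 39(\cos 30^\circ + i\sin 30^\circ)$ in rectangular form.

a = r cos θ = 39 * sqrt(3)/2 = 39*sqrt(3)/2
b = r sin θ = 39 * 1/2 = 39/2
z = 39*sqrt(3)/2 + (39/2)i


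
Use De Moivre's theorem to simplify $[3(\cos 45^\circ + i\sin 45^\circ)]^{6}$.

By De Moivre: z^n = r^n(cos(nθ) + i sin(nθ))
= 3^6(cos(6*45°) + i sin(6*45°))
= 729(cos 270° + i sin 270°)
= -729i


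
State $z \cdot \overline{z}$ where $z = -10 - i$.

z * conjugate(z) = |z|^2 = a^2 + b^2
= (-10)^2 + (-1)^2 = 101


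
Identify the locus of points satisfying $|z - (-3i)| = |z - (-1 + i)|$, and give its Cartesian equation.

|z - z1| = |z - z2| means z is equidistant from z1 and z2,
i.e. the perpendicular bisector of the segment from (0, -3) to (-1, 1) (midpoint (-1/2, -1)).
With z = x + yi, square both sides:
(x - 0)^2 + (y - (-3))^2 = (x - (-1))^2 + (y - 1)^2
The x^2 and y^2 terms cancel: -2x + 8y = 2 - 9 = -7
Simplify: 2x - 8y = 7
Locus: Perpendicular bisector of the segment from (0, -3) to (-1, 1): the line 2x - 8y = 7


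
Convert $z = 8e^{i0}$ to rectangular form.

a = r cos θ = 8 * 1 = 8
b = r sin θ = 8 * 0 = 0
z = 8


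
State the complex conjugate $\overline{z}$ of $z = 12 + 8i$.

If z = a + bi, then conjugate(z) = a - bi
conjugate(12 + 8i) = 12 - 8i


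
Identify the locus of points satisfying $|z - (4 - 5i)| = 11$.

|z - z0| = r describes a circle centered at z0 with radius r
Here z0 = 4 - 5i and r = 11
Locus: Circle centered at (4, -5) with radius 11


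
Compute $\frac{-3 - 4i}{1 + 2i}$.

Multiply numerator and denominator by conjugate (1 - 2i):
= (-3 - 4i)(1 - 2i) / (1^2 + 2^2)
= (-11 + 2i) / 5
= -11/5 + (2/5)i


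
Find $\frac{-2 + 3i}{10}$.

Divisor is real, so divide each part by 10:
= -1/5 + (3/10)i


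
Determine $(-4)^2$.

(a + bi)^2 = a^2 - b^2 + 2abi
= (-4)^2 - 0^2 + 2*(-4)*0i
= 16


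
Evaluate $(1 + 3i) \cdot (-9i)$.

(a1*a2 - b1*b2) + (a1*b2 + b1*a2)i
= (0 - (-27)) + (-9 + 0)i
= 27 - 9i


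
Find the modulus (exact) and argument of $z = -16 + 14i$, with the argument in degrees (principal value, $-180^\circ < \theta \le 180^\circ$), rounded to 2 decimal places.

|z| = sqrt((-16)^2 + 14^2) = sqrt(452)
arg(z) = arctan(b/a) = arctan(14/-16) (quadrant-adjusted) = 138.81°


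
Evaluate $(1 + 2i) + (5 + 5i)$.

(1 + 5) + (2 + 5)i = 6 + 7i


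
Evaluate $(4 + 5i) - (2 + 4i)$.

(4 - 2) + (5 - 4)i = 2 + i


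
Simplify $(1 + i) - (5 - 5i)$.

(1 - 5) + (1 - (-5))i = -4 + 6i


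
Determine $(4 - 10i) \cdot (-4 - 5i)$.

(a1*a2 - b1*b2) + (a1*b2 + b1*a2)i
= (-16 - 50) + (-20 + 40)i
= -66 + 20i


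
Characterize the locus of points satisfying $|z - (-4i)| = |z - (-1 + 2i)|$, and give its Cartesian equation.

|z - z1| = |z - z2| means z is equidistant from z1 and z2,
i.e. the perpendicular bisector of the segment from (0, -4) to (-1, 2) (midpoint (-1/2, -1)).
With z = x + yi, square both sides:
(x - 0)^2 + (y - (-4))^2 = (x - (-1))^2 + (y - 2)^2
The x^2 and y^2 terms cancel: -2x + 12y = 5 - 16 = -11
Simplify: 2x - 12y = 11
Locus: Perpendicular bisector of the segment from (0, -4) to (-1, 2): the line 2x - 12y = 11


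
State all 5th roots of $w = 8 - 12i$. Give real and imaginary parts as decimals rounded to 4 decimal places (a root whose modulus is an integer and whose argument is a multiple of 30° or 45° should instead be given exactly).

|w| = sqrt(208) ≈ 14.422205, arg(w) ≈ 303.690068°
Root modulus = sqrt(208)^(1/5) ≈ 1.705322
Root arguments: θ_k = (arg(w) + 360°k)/5 for k = 0, 1, ..., 4
Compute each root as (root modulus)(cos θ_k + i sin θ_k) using full-precision intermediates, then round to 4 decimal places.
Roots: 0.8336 + 1.4877i, -1.1573 + 1.2525i, -1.5488 - 0.7136i, 0.2001 - 1.6935i, 1.6725 - 0.3330i


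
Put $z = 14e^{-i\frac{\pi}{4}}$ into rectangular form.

a = r cos θ = 14 * sqrt(2)/2 = 7*sqrt(2)
b = r sin θ = 14 * -sqrt(2)/2 = -7*sqrt(2)
z = 7*sqrt(2) - 7*sqrt(2)i


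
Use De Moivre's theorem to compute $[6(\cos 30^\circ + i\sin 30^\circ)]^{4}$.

By De Moivre: z^n = r^n(cos(nθ) + i sin(nθ))
= 6^4(cos(4*30°) + i sin(4*30°))
= 1296(cos 120° + i sin 120°)
= -648 + 648*sqrt(3)i


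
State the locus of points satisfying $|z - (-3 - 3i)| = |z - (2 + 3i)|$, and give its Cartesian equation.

|z - z1| = |z - z2| means z is equidistant from z1 and z2,
i.e. the perpendicular bisector of the segment from (-3, -3) to (2, 3) (midpoint (-1/2, 0)).
With z = x + yi, square both sides:
(x - (-3))^2 + (y - (-3))^2 = (x - 2)^2 + (y - 3)^2
The x^2 and y^2 terms cancel: 10x + 12y = 13 - 18 = -5
Simplify: 10x + 12y = -5
Locus: Perpendicular bisector of the segment from (-3, -3) to (2, 3): the line 10x + 12y = -5


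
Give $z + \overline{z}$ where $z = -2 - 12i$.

z + conjugate(z) = (a + bi) + (a - bi) = 2a
= 2 * (-2) = -4


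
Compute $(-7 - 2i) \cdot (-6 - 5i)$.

(a1*a2 - b1*b2) + (a1*b2 + b1*a2)i
= (42 - 10) + (35 + 12)i
= 32 + 47i


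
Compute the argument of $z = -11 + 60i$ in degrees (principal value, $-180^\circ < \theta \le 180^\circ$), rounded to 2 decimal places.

θ = arctan(b/a) = arctan(60/-11) (quadrant-adjusted) = 100.39°


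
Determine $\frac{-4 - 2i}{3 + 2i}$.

Multiply numerator and denominator by conjugate (3 - 2i):
= (-4 - 2i)(3 - 2i) / (3^2 + 2^2)
= (-16 + 2i) / 13
= -16/13 + (2/13)i


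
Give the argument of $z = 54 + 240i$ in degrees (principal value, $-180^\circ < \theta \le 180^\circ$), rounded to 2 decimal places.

θ = arctan(b/a) = arctan(240/54) (quadrant-adjusted) = 77.32°


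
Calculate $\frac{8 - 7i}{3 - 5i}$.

Multiply numerator and denominator by conjugate (3 + 5i):
= (8 - 7i)(3 + 5i) / (3^2 + (-5)^2)
= (59 + 19i) / 34
= 59/34 + (19/34)i


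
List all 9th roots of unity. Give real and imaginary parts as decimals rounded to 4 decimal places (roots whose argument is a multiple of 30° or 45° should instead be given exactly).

ω_k = e^(2πik/9) = cos(2πk/9) + i sin(2πk/9) for k = 0, 1, ..., 8
Roots: 1, 0.7660 + 0.6428i, 0.1736 + 0.9848i, -1/2 + (sqrt(3)/2)i, -0.9397 + 0.3420i, -0.9397 - 0.3420i, -1/2 - (sqrt(3)/2)i, 0.1736 - 0.9848i, 0.7660 - 0.6428i


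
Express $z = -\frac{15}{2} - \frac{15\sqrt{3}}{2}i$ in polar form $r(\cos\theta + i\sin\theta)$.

r = |z| = sqrt(a^2 + b^2) = sqrt((-15/2)^2 + (-15*sqrt(3)/2)^2) = sqrt(225/4 + 675/4) = sqrt(225) = 15
θ = arctan(b/a) = arctan(-12.9904/-7.5) (quadrant-adjusted) = 240°
z = 15(cos 240° + i sin 240°)


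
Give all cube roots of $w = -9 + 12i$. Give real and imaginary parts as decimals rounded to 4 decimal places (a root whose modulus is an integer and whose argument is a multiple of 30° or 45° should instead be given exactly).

|w| = 15, arg(w) ≈ 126.869898°
Root modulus = 15^(1/3) ≈ 2.466212
Root arguments: θ_k = (arg(w) + 360°k)/3 for k = 0, 1, ..., 2
Compute each root as (root modulus)(cos θ_k + i sin θ_k) using full-precision intermediates, then round to 4 decimal places.
Roots: 1.8244 + 1.6595i, -2.3493 + 0.7502i, 0.5250 - 2.4097i


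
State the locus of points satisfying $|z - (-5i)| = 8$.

|z - z0| = r describes a circle centered at z0 with radius r
Here z0 = -5i and r = 8
Locus: Circle centered at (0, -5) with radius 8


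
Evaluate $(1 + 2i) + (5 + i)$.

(1 + 5) + (2 + 1)i = 6 + 3i


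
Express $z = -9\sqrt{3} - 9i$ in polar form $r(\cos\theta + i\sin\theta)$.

r = |z| = sqrt(a^2 + b^2) = sqrt((-9*sqrt(3))^2 + (-9)^2) = sqrt(243 + 81) = sqrt(324) = 18
θ = arctan(b/a) = arctan(-9/-15.5885) (quadrant-adjusted) = 210°
z = 18(cos 210° + i sin 210°)


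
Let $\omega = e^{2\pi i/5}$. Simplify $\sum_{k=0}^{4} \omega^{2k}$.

Let ζ = ω^2 = e^(2πi·2/5). Since 5 ∤ 2, ζ ≠ 1.
Sum = Σ_{k=0}^{4} ζ^k = (ζ^5 - 1)/(ζ - 1) = (ω^{2·5} - 1)/(ζ - 1) = (1 - 1)/(ζ - 1) = 0


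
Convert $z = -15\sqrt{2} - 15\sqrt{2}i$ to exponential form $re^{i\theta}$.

r = |z| = sqrt((-15*sqrt(2))^2 + (-15*sqrt(2))^2) = sqrt(450 + 450) = sqrt(900) = 30
θ = arctan(b/a) = arctan(-21.2132/-21.2132) (quadrant-adjusted) = -135° = -3π/4
z = 30e^(-i*3π/4)


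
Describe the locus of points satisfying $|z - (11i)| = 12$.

|z - z0| = r describes a circle centered at z0 with radius r
Here z0 = 11i and r = 12
Locus: Circle centered at (0, 11) with radius 12


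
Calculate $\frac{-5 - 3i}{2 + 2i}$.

Multiply numerator and denominator by conjugate (2 - 2i):
= (-5 - 3i)(2 - 2i) / (2^2 + 2^2)
= (-16 + 4i) / 8
Divide through by 4: (-4 + i) / 2
= -2 + (1/2)i


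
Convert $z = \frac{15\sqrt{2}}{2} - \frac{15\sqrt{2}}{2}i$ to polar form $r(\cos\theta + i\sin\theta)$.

r = |z| = sqrt(a^2 + b^2) = sqrt((15*sqrt(2)/2)^2 + (-15*sqrt(2)/2)^2) = sqrt(225/2 + 225/2) = sqrt(225) = 15
θ = arctan(b/a) = arctan(-10.6066/10.6066) (quadrant-adjusted) = 315°
z = 15(cos 315° + i sin 315°)


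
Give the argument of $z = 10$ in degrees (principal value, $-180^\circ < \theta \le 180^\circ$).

b = 0 and a > 0, so z lies on the positive real axis: θ = 0°


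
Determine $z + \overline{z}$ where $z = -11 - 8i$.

z + conjugate(z) = (a + bi) + (a - bi) = 2a
= 2 * (-11) = -22


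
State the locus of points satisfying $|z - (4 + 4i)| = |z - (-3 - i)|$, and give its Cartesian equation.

|z - z1| = |z - z2| means z is equidistant from z1 and z2,
i.e. the perpendicular bisector of the segment from (4, 4) to (-3, -1) (midpoint (1/2, 3/2)).
With z = x + yi, square both sides:
(x - 4)^2 + (y - 4)^2 = (x - (-3))^2 + (y - (-1))^2
The x^2 and y^2 terms cancel: -14x + (-10)y = 10 - 32 = -22
Simplify: 7x + 5y = 11
Locus: Perpendicular bisector of the segment from (4, 4) to (-3, -1): the line 7x + 5y = 11


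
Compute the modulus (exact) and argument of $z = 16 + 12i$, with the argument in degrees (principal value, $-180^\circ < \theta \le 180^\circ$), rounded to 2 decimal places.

|z| = sqrt(16^2 + 12^2) = 20
arg(z) = arctan(b/a) = arctan(12/16) (quadrant-adjusted) = 36.87°


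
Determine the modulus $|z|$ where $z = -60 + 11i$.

|z| = sqrt(a^2 + b^2) = sqrt((-60)^2 + 11^2) = sqrt(3721) = 61


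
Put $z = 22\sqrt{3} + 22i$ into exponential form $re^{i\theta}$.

r = |z| = sqrt((22*sqrt(3))^2 + (22)^2) = sqrt(1452 + 484) = sqrt(1936) = 44
θ = arctan(b/a) = arctan(22/38.1051) (quadrant-adjusted) = 30° = π/6
z = 44e^(i*π/6)


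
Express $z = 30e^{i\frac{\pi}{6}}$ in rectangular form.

a = r cos θ = 30 * sqrt(3)/2 = 15*sqrt(3)
b = r sin θ = 30 * 1/2 = 15
z = 15*sqrt(3) + 15i


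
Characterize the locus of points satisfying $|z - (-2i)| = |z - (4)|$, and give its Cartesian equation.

|z - z1| = |z - z2| means z is equidistant from z1 and z2,
i.e. the perpendicular bisector of the segment from (0, -2) to (4, 0) (midpoint (2, -1)).
With z = x + yi, square both sides:
(x - 0)^2 + (y - (-2))^2 = (x - 4)^2 + (y - 0)^2
The x^2 and y^2 terms cancel: 8x + 4y = 16 - 4 = 12
Simplify: 2x + y = 3
Locus: Perpendicular bisector of the segment from (0, -2) to (4, 0): the line 2x + y = 3


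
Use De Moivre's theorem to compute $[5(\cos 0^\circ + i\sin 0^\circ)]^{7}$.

By De Moivre: z^n = r^n(cos(nθ) + i sin(nθ))
= 5^7(cos(7*0°) + i sin(7*0°))
= 78125(cos 0° + i sin 0°)
= 78125


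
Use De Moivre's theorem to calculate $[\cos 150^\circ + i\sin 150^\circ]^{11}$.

By De Moivre: z^n = r^n(cos(nθ) + i sin(nθ))
= 1^11(cos(11*150°) + i sin(11*150°))
= 1(cos 210° + i sin 210°)
= -sqrt(3)/2 - (1/2)i


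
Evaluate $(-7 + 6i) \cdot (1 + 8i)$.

(a1*a2 - b1*b2) + (a1*b2 + b1*a2)i
= (-7 - 48) + (-56 + 6)i
= -55 - 50i


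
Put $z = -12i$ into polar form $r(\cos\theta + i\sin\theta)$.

r = |z| = sqrt(a^2 + b^2) = sqrt((0)^2 + (-12)^2) = sqrt(0 + 144) = sqrt(144) = 12
a = 0 and b < 0, so z lies on the negative imaginary axis: θ = 270°
z = 12(cos 270° + i sin 270°)


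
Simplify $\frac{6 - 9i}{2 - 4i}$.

Multiply numerator and denominator by conjugate (2 + 4i):
= (6 - 9i)(2 + 4i) / (2^2 + (-4)^2)
= (48 + 6i) / 20
Divide through by 2: (24 + 3i) / 10
= 12/5 + (3/10)i


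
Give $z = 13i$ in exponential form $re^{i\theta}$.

r = |z| = sqrt((0)^2 + (13)^2) = sqrt(0 + 169) = sqrt(169) = 13
a = 0 and b > 0, so z lies on the positive imaginary axis: θ = 90° = π/2
z = 13e^(i*π/2)


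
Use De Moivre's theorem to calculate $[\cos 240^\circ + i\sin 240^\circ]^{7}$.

By De Moivre: z^n = r^n(cos(nθ) + i sin(nθ))
= 1^7(cos(7*240°) + i sin(7*240°))
= 1(cos 240° + i sin 240°)
= -1/2 - (sqrt(3)/2)i


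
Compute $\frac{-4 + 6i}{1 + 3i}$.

Multiply numerator and denominator by conjugate (1 - 3i):
= (-4 + 6i)(1 - 3i) / (1^2 + 3^2)
= (14 + 18i) / 10
Divide through by 2: (7 + 9i) / 5
= 7/5 + (9/5)i


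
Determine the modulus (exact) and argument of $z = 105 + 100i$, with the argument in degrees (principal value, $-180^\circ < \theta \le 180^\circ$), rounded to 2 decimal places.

|z| = sqrt(105^2 + 100^2) = 145
arg(z) = arctan(b/a) = arctan(100/105) (quadrant-adjusted) = 43.60°


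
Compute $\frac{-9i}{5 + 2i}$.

Multiply numerator and denominator by conjugate (5 - 2i):
= (-9i)(5 - 2i) / (5^2 + 2^2)
= (-18 - 45i) / 29
= -18/29 - (45/29)i


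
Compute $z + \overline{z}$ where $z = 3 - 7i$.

z + conjugate(z) = (a + bi) + (a - bi) = 2a
= 2 * 3 = 6


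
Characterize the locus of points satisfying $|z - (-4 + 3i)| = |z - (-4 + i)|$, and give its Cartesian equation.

|z - z1| = |z - z2| means z is equidistant from z1 and z2,
i.e. the perpendicular bisector of the segment from (-4, 3) to (-4, 1) (midpoint (-4, 2)).
With z = x + yi, square both sides:
(x - (-4))^2 + (y - 3)^2 = (x - (-4))^2 + (y - 1)^2
The x^2 and y^2 terms cancel: 0x + (-4)y = 17 - 25 = -8
Simplify: y = 2
Locus: Perpendicular bisector of the segment from (-4, 3) to (-4, 1): the line y = 2


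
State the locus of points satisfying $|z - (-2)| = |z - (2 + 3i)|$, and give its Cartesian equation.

|z - z1| = |z - z2| means z is equidistant from z1 and z2,
i.e. the perpendicular bisector of the segment from (-2, 0) to (2, 3) (midpoint (0, 3/2)).
With z = x + yi, square both sides:
(x - (-2))^2 + (y - 0)^2 = (x - 2)^2 + (y - 3)^2
The x^2 and y^2 terms cancel: 8x + 6y = 13 - 4 = 9
Simplify: 8x + 6y = 9
Locus: Perpendicular bisector of the segment from (-2, 0) to (2, 3): the line 8x + 6y = 9


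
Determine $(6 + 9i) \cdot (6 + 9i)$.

(a1*a2 - b1*b2) + (a1*b2 + b1*a2)i
= (36 - 81) + (54 + 54)i
= -45 + 108i


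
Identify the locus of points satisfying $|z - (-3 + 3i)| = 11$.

|z - z0| = r describes a circle centered at z0 with radius r
Here z0 = -3 + 3i and r = 11
Locus: Circle centered at (-3, 3) with radius 11


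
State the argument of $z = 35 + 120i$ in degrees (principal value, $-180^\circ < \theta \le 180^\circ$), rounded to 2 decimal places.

θ = arctan(b/a) = arctan(120/35) (quadrant-adjusted) = 73.74°


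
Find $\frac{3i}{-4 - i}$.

Multiply numerator and denominator by conjugate (-4 + i):
= (3i)(-4 + i) / ((-4)^2 + (-1)^2)
= (-3 - 12i) / 17
= -3/17 - (12/17)i


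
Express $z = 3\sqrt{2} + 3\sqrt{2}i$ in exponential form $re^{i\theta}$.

r = |z| = sqrt((3*sqrt(2))^2 + (3*sqrt(2))^2) = sqrt(18 + 18) = sqrt(36) = 6
θ = arctan(b/a) = arctan(4.2426/4.2426) (quadrant-adjusted) = 45° = π/4
z = 6e^(i*π/4)


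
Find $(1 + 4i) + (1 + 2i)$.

(1 + 1) + (4 + 2)i = 2 + 6i


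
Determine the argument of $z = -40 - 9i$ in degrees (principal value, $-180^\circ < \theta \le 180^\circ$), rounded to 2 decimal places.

θ = arctan(b/a) = arctan(-9/-40) (quadrant-adjusted) = -167.32°


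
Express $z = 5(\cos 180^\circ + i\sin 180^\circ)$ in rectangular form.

a = r cos θ = 5 * -1 = -5
b = r sin θ = 5 * 0 = 0
z = -5


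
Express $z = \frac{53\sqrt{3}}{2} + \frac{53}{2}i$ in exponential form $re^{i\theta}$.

r = |z| = sqrt((53*sqrt(3)/2)^2 + (53/2)^2) = sqrt(8427/4 + 2809/4) = sqrt(2809) = 53
θ = arctan(b/a) = arctan(26.5/45.8993) (quadrant-adjusted) = 30° = π/6
z = 53e^(i*π/6)


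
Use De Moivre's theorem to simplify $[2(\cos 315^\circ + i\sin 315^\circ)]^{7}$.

By De Moivre: z^n = r^n(cos(nθ) + i sin(nθ))
= 2^7(cos(7*315°) + i sin(7*315°))
= 128(cos 45° + i sin 45°)
= 64*sqrt(2) + 64*sqrt(2)i


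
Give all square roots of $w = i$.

|w| = 1, arg(w) = 90°
Root modulus = 1^(1/2) = 1
Root arguments: θ_k = (90° + 360°k)/2 for k = 0, 1, ..., 1
Roots: sqrt(2)/2 + (sqrt(2)/2)i, -sqrt(2)/2 - (sqrt(2)/2)i


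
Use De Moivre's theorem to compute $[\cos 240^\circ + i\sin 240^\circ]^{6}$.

By De Moivre: z^n = r^n(cos(nθ) + i sin(nθ))
= 1^6(cos(6*240°) + i sin(6*240°))
= 1(cos 0° + i sin 0°)
= 1


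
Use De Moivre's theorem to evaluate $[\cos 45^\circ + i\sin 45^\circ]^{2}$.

By De Moivre: z^n = r^n(cos(nθ) + i sin(nθ))
= 1^2(cos(2*45°) + i sin(2*45°))
= 1(cos 90° + i sin 90°)
= i


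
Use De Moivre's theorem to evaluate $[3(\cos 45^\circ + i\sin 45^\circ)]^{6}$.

By De Moivre: z^n = r^n(cos(nθ) + i sin(nθ))
= 3^6(cos(6*45°) + i sin(6*45°))
= 729(cos 270° + i sin 270°)
= -729i


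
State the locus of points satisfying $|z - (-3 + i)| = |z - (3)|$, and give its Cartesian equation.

|z - z1| = |z - z2| means z is equidistant from z1 and z2,
i.e. the perpendicular bisector of the segment from (-3, 1) to (3, 0) (midpoint (0, 1/2)).
With z = x + yi, square both sides:
(x - (-3))^2 + (y - 1)^2 = (x - 3)^2 + (y - 0)^2
The x^2 and y^2 terms cancel: 12x + (-2)y = 9 - 10 = -1
Simplify: 12x - 2y = -1
Locus: Perpendicular bisector of the segment from (-3, 1) to (3, 0): the line 12x - 2y = -1


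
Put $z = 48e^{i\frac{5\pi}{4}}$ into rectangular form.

a = r cos θ = 48 * -sqrt(2)/2 = -24*sqrt(2)
b = r sin θ = 48 * -sqrt(2)/2 = -24*sqrt(2)
z = -24*sqrt(2) - 24*sqrt(2)i


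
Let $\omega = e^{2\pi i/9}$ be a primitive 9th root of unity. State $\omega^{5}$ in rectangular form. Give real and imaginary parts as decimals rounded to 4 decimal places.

ω^5 = e^(2πi·5/9) = e^(i·10π/9)
= cos(10π/9) + i sin(10π/9)
= -0.9397 - 0.3420i


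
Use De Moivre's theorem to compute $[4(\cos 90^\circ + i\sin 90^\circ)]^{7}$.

By De Moivre: z^n = r^n(cos(nθ) + i sin(nθ))
= 4^7(cos(7*90°) + i sin(7*90°))
= 16384(cos 270° + i sin 270°)
= -16384i


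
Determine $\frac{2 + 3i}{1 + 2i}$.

Multiply numerator and denominator by conjugate (1 - 2i):
= (2 + 3i)(1 - 2i) / (1^2 + 2^2)
= (8 - i) / 5
= 8/5 - (1/5)i


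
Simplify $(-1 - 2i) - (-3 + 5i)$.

(-1 - (-3)) + (-2 - 5)i = 2 - 7i


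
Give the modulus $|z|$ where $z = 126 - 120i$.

|z| = sqrt(a^2 + b^2) = sqrt(126^2 + (-120)^2) = sqrt(30276) = 174


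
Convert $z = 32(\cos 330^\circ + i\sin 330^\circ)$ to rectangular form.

a = r cos θ = 32 * sqrt(3)/2 = 16*sqrt(3)
b = r sin θ = 32 * -1/2 = -16
z = 16*sqrt(3) - 16i


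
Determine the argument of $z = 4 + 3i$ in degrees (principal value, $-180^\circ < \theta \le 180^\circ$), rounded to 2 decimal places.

θ = arctan(b/a) = arctan(3/4) (quadrant-adjusted) = 36.87°


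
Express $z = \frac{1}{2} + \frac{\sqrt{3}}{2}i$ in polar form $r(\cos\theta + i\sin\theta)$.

r = |z| = sqrt(a^2 + b^2) = sqrt((1/2)^2 + (sqrt(3)/2)^2) = sqrt(1/4 + 3/4) = sqrt(1) = 1
θ = arctan(b/a) = arctan(0.866/0.5) (quadrant-adjusted) = 60°
z = 1(cos 60° + i sin 60°)


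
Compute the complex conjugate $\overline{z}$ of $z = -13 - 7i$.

If z = a + bi, then conjugate(z) = a - bi
conjugate(-13 - 7i) = -13 + 7i


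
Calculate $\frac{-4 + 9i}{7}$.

Divisor is real, so divide each part by 7:
= -4/7 + (9/7)i


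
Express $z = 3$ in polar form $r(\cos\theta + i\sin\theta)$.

r = |z| = sqrt(a^2 + b^2) = sqrt((3)^2 + (0)^2) = sqrt(9 + 0) = sqrt(9) = 3
b = 0 and a > 0, so z lies on the positive real axis: θ = 0°
z = 3(cos 0° + i sin 0°)


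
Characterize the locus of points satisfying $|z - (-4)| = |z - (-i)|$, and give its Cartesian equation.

|z - z1| = |z - z2| means z is equidistant from z1 and z2,
i.e. the perpendicular bisector of the segment from (-4, 0) to (0, -1) (midpoint (-2, -1/2)).
With z = x + yi, square both sides:
(x - (-4))^2 + (y - 0)^2 = (x - 0)^2 + (y - (-1))^2
The x^2 and y^2 terms cancel: 8x + (-2)y = 1 - 16 = -15
Simplify: 8x - 2y = -15
Locus: Perpendicular bisector of the segment from (-4, 0) to (0, -1): the line 8x - 2y = -15


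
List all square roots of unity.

ω_k = e^(2πik/2) = cos(2πk/2) + i sin(2πk/2) for k = 0, 1, ..., 1
Roots: 1, -1


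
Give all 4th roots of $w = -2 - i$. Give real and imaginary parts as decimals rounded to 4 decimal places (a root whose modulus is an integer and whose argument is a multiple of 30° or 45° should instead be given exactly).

|w| = sqrt(5) ≈ 2.236068, arg(w) ≈ 206.565051°
Root modulus = sqrt(5)^(1/4) ≈ 1.222845
Root arguments: θ_k = (arg(w) + 360°k)/4 for k = 0, 1, ..., 3
Compute each root as (root modulus)(cos θ_k + i sin θ_k) using full-precision intermediates, then round to 4 decimal places.
Roots: 0.7589 + 0.9589i, -0.9589 + 0.7589i, -0.7589 - 0.9589i, 0.9589 - 0.7589i


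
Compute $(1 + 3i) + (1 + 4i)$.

(1 + 1) + (3 + 4)i = 2 + 7i


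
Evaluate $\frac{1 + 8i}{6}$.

Divisor is real, so divide each part by 6:
= 1/6 + (4/3)i


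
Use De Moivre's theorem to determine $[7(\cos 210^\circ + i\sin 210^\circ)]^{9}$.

By De Moivre: z^n = r^n(cos(nθ) + i sin(nθ))
= 7^9(cos(9*210°) + i sin(9*210°))
= 40353607(cos 90° + i sin 90°)
= 40353607i


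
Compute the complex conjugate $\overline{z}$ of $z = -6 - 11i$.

If z = a + bi, then conjugate(z) = a - bi
conjugate(-6 - 11i) = -6 + 11i


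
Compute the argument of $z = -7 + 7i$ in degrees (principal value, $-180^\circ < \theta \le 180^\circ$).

θ = arctan(b/a) = arctan(7/-7) (quadrant-adjusted) = 135°


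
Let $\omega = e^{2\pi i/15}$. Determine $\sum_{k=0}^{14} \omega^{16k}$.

Let ζ = ω^16 = e^(2πi·16/15). Since 15 ∤ 16, ζ ≠ 1.
Sum = Σ_{k=0}^{14} ζ^k = (ζ^15 - 1)/(ζ - 1) = (ω^{16·15} - 1)/(ζ - 1) = (1 - 1)/(ζ - 1) = 0


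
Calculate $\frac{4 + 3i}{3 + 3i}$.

Multiply numerator and denominator by conjugate (3 - 3i):
= (4 + 3i)(3 - 3i) / (3^2 + 3^2)
= (21 - 3i) / 18
Divide through by 3: (7 - i) / 6
= 7/6 - (1/6)i


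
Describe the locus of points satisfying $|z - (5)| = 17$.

|z - z0| = r describes a circle centered at z0 with radius r
Here z0 = 5 and r = 17
Locus: Circle centered at (5, 0) with radius 17


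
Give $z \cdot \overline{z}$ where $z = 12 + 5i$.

z * conjugate(z) = |z|^2 = a^2 + b^2
= 12^2 + 5^2 = 169


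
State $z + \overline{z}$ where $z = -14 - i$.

z + conjugate(z) = (a + bi) + (a - bi) = 2a
= 2 * (-14) = -28


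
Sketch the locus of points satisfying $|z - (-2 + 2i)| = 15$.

|z - z0| = r describes a circle centered at z0 with radius r
Here z0 = -2 + 2i and r = 15
Locus: Circle centered at (-2, 2) with radius 15


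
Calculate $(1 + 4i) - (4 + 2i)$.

(1 - 4) + (4 - 2)i = -3 + 2i


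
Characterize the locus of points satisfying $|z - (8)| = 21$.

|z - z0| = r describes a circle centered at z0 with radius r
Here z0 = 8 and r = 21
Locus: Circle centered at (8, 0) with radius 21


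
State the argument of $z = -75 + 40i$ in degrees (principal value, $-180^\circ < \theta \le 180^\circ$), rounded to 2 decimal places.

θ = arctan(b/a) = arctan(40/-75) (quadrant-adjusted) = 151.93°
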